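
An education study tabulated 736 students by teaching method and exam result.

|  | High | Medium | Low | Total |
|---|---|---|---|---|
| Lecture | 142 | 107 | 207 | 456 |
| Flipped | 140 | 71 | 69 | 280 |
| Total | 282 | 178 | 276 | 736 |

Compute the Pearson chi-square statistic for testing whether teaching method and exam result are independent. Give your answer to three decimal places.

36.283

Grand total N = 736.
Expected counts (row total × column total / N):
  Lecture, High: 456×282/736 = 174.7174
  Lecture, Medium: 456×178/736 = 110.2826
  Lecture, Low: 456×276/736 = 171.0000
  Flipped, High: 280×282/736 = 107.2826
  Flipped, Medium: 280×178/736 = 67.7174
  Flipped, Low: 280×276/736 = 105.0000
Contributions (O − E)²/E:
  (142 − 174.7174)²/174.7174 = 6.1266
  (107 − 110.2826)²/110.2826 = 0.0977
  (207 − 171.0000)²/171.0000 = 7.5789
  (140 − 107.2826)²/107.2826 = 9.9777
  (71 − 67.7174)²/67.7174 = 0.1591
  (69 − 105.0000)²/105.0000 = 12.3429
χ² = 6.1266 + 0.0977 + 7.5789 + 9.9777 + 0.1591 + 12.3429 = 36.283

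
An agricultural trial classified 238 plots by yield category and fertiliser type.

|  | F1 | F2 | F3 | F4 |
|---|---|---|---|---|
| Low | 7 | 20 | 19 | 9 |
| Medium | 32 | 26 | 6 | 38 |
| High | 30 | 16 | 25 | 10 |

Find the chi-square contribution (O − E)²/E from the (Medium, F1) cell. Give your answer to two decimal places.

Row total (Medium) = 102; column total (F1) = 69; N = 238.
Expected count E = 102 × 69 / 238 = 29.5714.
Contribution = (O − E)²/E = (32 − 29.5714)² / 29.5714 = 0.20.

0.20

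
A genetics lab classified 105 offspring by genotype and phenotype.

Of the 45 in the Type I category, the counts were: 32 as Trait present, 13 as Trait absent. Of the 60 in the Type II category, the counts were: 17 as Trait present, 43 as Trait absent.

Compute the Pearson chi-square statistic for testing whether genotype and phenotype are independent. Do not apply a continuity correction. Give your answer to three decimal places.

Row totals: 45, 60. Column totals: 49, 56. Grand total N = 105.
Expected counts (row total × column total / N):
  Type I, Trait present: 45×49/105 = 21.0000
  Type I, Trait absent: 45×56/105 = 24.0000
  Type II, Trait present: 60×49/105 = 28.0000
  Type II, Trait absent: 60×56/105 = 32.0000
Contributions (O − E)²/E:
  (32 − 21.0000)²/21.0000 = 5.7619
  (13 − 24.0000)²/24.0000 = 5.0417
  (17 − 28.0000)²/28.0000 = 4.3214
  (43 − 32.0000)²/32.0000 = 3.7813
χ² = 5.7619 + 5.0417 + 4.3214 + 3.7813 = 18.906

18.906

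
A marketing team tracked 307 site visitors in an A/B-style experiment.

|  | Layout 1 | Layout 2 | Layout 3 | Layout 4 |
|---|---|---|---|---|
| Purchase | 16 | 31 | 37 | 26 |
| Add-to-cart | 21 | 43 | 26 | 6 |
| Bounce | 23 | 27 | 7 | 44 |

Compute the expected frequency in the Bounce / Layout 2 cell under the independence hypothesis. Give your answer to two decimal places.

Row total (Bounce) = 101; column total (Layout 2) = 101; grand total N = 307.
Expected count = (row total × column total) / N = 101 × 101 / 307 = 33.23.

33.23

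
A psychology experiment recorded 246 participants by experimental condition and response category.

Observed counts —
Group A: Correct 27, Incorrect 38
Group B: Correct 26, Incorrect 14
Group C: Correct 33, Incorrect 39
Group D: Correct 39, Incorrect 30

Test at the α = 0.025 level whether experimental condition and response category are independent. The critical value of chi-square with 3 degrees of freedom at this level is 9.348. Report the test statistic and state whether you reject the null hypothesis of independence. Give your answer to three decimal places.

Row totals: 65, 40, 72, 69. Column totals: 125, 121. Grand total N = 246.
Expected counts (row total × column total / N):
  Group A, Correct: 65×125/246 = 33.0285
  Group A, Incorrect: 65×121/246 = 31.9715
  Group B, Correct: 40×125/246 = 20.3252
  Group B, Incorrect: 40×121/246 = 19.6748
  Group C, Correct: 72×125/246 = 36.5854
  Group C, Incorrect: 72×121/246 = 35.4146
  Group D, Correct: 69×125/246 = 35.0610
  Group D, Incorrect: 69×121/246 = 33.9390
Contributions (O − E)²/E:
  (27 − 33.0285)²/33.0285 = 1.1003
  (38 − 31.9715)²/31.9715 = 1.1367
  (26 − 20.3252)²/20.3252 = 1.5844
  (14 − 19.6748)²/19.6748 = 1.6368
  (33 − 36.5854)²/36.5854 = 0.3514
  (39 − 35.4146)²/35.4146 = 0.3630
  (39 − 35.0610)²/35.0610 = 0.4425
  (30 − 33.9390)²/33.9390 = 0.4572
χ² = 1.1003 + 1.1367 + 1.5844 + 1.6368 + 0.3514 + 0.3630 + 0.4425 + 0.4572 = 7.072
df = (4−1)(2−1) = 3. Since 7.072 < 9.348, fail to reject the null hypothesis of independence at α = 0.025.

7.072; fail to reject H₀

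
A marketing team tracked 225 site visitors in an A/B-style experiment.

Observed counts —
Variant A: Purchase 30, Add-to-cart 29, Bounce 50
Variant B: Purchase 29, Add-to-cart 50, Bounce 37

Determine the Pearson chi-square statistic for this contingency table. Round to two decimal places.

7.33

Row totals: 109, 116. Column totals: 59, 79, 87. Grand total N = 225.
Expected counts (row total × column total / N):
  Variant A, Purchase: 109×59/225 = 28.5822
  Variant A, Add-to-cart: 109×79/225 = 38.2711
  Variant A, Bounce: 109×87/225 = 42.1467
  Variant B, Purchase: 116×59/225 = 30.4178
  Variant B, Add-to-cart: 116×79/225 = 40.7289
  Variant B, Bounce: 116×87/225 = 44.8533
Contributions (O − E)²/E:
  (30 − 28.5822)²/28.5822 = 0.0703
  (29 − 38.2711)²/38.2711 = 2.2459
  (50 − 42.1467)²/42.1467 = 1.4633
  (29 − 30.4178)²/30.4178 = 0.0661
  (50 − 40.7289)²/40.7289 = 2.1104
  (37 − 44.8533)²/44.8533 = 1.3750
χ² = 0.0703 + 2.2459 + 1.4633 + 0.0661 + 2.1104 + 1.3750 = 7.33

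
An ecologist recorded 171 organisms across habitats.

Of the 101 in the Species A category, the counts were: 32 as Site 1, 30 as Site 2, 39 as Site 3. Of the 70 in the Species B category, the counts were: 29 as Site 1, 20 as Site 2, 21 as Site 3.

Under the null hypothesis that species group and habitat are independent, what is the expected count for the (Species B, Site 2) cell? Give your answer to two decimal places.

Row total (Species B) = 70; column total (Site 2) = 50; grand total N = 171.
Expected count = (row total × column total) / N = 70 × 50 / 171 = 20.47.

20.47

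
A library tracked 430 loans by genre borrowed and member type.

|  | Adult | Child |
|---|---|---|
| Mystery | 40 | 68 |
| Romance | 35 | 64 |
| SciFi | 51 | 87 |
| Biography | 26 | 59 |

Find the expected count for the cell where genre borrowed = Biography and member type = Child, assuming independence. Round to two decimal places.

Row total (Biography) = 85; column total (Child) = 278; grand total N = 430.
Expected count = (row total × column total) / N = 85 × 278 / 430 = 54.95.

54.95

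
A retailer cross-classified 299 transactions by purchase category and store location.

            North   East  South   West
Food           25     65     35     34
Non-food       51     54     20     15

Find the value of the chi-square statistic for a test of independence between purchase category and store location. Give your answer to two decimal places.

Row totals: 159, 140. Column totals: 76, 119, 55, 49. Grand total N = 299.
Expected counts (row total × column total / N):
  Food, North: 159×76/299 = 40.4147
  Food, East: 159×119/299 = 63.2809
  Food, South: 159×55/299 = 29.2475
  Food, West: 159×49/299 = 26.0569
  Non-food, North: 140×76/299 = 35.5853
  Non-food, East: 140×119/299 = 55.7191
  Non-food, South: 140×55/299 = 25.7525
  Non-food, West: 140×49/299 = 22.9431
Contributions (O − E)²/E:
  (25 − 40.4147)²/40.4147 = 5.8794
  (65 − 63.2809)²/63.2809 = 0.0467
  (35 − 29.2475)²/29.2475 = 1.1314
  (34 − 26.0569)²/26.0569 = 2.4213
  (51 − 35.5853)²/35.5853 = 6.6773
  (54 − 55.7191)²/55.7191 = 0.0530
  (20 − 25.7525)²/25.7525 = 1.2850
  (15 − 22.9431)²/22.9431 = 2.7500
χ² = 5.8794 + 0.0467 + 1.1314 + 2.4213 + 6.6773 + 0.0530 + 1.2850 + 2.7500 = 20.24

20.24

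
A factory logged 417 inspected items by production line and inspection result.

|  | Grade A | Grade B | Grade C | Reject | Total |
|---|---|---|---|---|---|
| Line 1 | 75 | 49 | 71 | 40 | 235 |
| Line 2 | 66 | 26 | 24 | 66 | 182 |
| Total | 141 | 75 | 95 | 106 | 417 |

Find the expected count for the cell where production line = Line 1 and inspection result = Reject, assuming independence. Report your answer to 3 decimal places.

59.736

Row total (Line 1) = 235; column total (Reject) = 106; grand total N = 417.
Expected count = (row total × column total) / N = 235 × 106 / 417 = 59.736.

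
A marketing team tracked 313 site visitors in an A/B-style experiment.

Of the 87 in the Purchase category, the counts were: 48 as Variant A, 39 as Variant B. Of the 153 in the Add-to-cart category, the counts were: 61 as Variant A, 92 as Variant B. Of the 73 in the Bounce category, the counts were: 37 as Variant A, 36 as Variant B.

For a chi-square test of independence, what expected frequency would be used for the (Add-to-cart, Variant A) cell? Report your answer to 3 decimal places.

71.367

Row total (Add-to-cart) = 153; column total (Variant A) = 146; grand total N = 313.
Expected count = (row total × column total) / N = 153 × 146 / 313 = 71.367.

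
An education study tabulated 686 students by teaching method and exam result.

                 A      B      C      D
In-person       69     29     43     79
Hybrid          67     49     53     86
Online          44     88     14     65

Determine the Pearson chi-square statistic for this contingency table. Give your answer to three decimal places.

62.659

Row totals: 220, 255, 211. Column totals: 180, 166, 110, 230. Grand total N = 686.
Expected counts (row total × column total / N):
  In-person, A: 220×180/686 = 57.7259
  In-person, B: 220×166/686 = 53.2362
  In-person, C: 220×110/686 = 35.2770
  In-person, D: 220×230/686 = 73.7609
  Hybrid, A: 255×180/686 = 66.9096
  Hybrid, B: 255×166/686 = 61.7055
  Hybrid, C: 255×110/686 = 40.8892
  Hybrid, D: 255×230/686 = 85.4956
  Online, A: 211×180/686 = 55.3644
  Online, B: 211×166/686 = 51.0583
  Online, C: 211×110/686 = 33.8338
  Online, D: 211×230/686 = 70.7434
Contributions (O − E)²/E:
  (69 − 57.7259)²/57.7259 = 2.2019
  (29 − 53.2362)²/53.2362 = 11.0337
  (43 − 35.2770)²/35.2770 = 1.6908
  (79 − 73.7609)²/73.7609 = 0.3721
  (67 − 66.9096)²/66.9096 = 0.0001
  (49 − 61.7055)²/61.7055 = 2.6161
  (53 − 40.8892)²/40.8892 = 3.5870
  (86 − 85.4956)²/85.4956 = 0.0030
  (44 − 55.3644)²/55.3644 = 2.3327
  (88 − 51.0583)²/51.0583 = 26.7281
  (14 − 33.8338)²/33.8338 = 11.6268
  (65 − 70.7434)²/70.7434 = 0.4663
χ² = 2.2019 + 11.0337 + 1.6908 + 0.3721 + 0.0001 + 2.6161 + 3.5870 + 0.0030 + 2.3327 + 26.7281 + 11.6268 + 0.4663 = 62.659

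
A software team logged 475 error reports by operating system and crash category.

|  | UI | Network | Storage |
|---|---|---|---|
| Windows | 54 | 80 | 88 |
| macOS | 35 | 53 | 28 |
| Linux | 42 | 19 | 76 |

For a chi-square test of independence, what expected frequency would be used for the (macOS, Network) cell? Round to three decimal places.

37.120

Row total (macOS) = 116; column total (Network) = 152; grand total N = 475.
Expected count = (row total × column total) / N = 116 × 152 / 475 = 37.120.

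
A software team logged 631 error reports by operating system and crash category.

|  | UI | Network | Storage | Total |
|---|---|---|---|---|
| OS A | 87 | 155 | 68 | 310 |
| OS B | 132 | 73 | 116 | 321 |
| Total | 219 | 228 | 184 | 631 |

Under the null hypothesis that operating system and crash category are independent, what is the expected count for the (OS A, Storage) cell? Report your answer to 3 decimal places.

Row total (OS A) = 310; column total (Storage) = 184; grand total N = 631.
Expected count = (row total × column total) / N = 310 × 184 / 631 = 90.396.

90.396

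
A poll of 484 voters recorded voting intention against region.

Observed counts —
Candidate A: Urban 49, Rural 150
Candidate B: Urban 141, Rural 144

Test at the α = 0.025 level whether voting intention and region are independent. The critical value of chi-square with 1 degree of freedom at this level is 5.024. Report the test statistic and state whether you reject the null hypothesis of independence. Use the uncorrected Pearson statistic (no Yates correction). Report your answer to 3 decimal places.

30.347; reject H₀

Row totals: 199, 285. Column totals: 190, 294. Grand total N = 484.
Expected counts (row total × column total / N):
  Candidate A, Urban: 199×190/484 = 78.1198
  Candidate A, Rural: 199×294/484 = 120.8802
  Candidate B, Urban: 285×190/484 = 111.8802
  Candidate B, Rural: 285×294/484 = 173.1198
Contributions (O − E)²/E:
  (49 − 78.1198)²/78.1198 = 10.8546
  (150 − 120.8802)²/120.8802 = 7.0149
  (141 − 111.8802)²/111.8802 = 7.5792
  (144 − 173.1198)²/173.1198 = 4.8981
χ² = 10.8546 + 7.0149 + 7.5792 + 4.8981 = 30.347
df = (2−1)(2−1) = 1. Since 30.347 > 5.024, reject the null hypothesis of independence at α = 0.025.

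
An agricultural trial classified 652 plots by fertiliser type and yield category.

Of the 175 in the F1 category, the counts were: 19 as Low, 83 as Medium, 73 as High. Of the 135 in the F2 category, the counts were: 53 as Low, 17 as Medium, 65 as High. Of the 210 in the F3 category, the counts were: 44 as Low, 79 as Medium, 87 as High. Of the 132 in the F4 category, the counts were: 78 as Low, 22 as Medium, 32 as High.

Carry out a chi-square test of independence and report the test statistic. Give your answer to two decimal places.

Row totals: 175, 135, 210, 132. Column totals: 194, 201, 257. Grand total N = 652.
Expected counts (row total × column total / N):
  F1, Low: 175×194/652 = 52.071
  F1, Medium: 175×201/652 = 53.949
  F1, High: 175×257/652 = 68.980
  F2, Low: 135×194/652 = 40.169
  F2, Medium: 135×201/652 = 41.618
  F2, High: 135×257/652 = 53.213
  F3, Low: 210×194/652 = 62.485
  F3, Medium: 210×201/652 = 64.739
  F3, High: 210×257/652 = 82.776
  F4, Low: 132×194/652 = 39.276
  F4, Medium: 132×201/652 = 40.693
  F4, High: 132×257/652 = 52.031
Contributions (O − E)²/E:
  (19 − 52.071)²/52.071 = 21.0038
  (83 − 53.949)²/53.949 = 15.6437
  (73 − 68.980)²/68.980 = 0.2343
  (53 − 40.169)²/40.169 = 4.0985
  (17 − 41.618)²/41.618 = 14.5621
  (65 − 53.213)²/53.213 = 2.6109
  (44 − 62.485)²/62.485 = 5.4684
  (79 − 64.739)²/64.739 = 3.1415
  (87 − 82.776)²/82.776 = 0.2155
  (78 − 39.276)²/39.276 = 38.1798
  (22 − 40.693)²/40.693 = 8.5869
  (32 − 52.031)²/52.031 = 7.7116
χ² = 21.0038 + 15.6437 + 0.2343 + 4.0985 + 14.5621 + 2.6109 + 5.4684 + 3.1415 + 0.2155 + 38.1798 + 8.5869 + 7.7116 = 121.46

121.46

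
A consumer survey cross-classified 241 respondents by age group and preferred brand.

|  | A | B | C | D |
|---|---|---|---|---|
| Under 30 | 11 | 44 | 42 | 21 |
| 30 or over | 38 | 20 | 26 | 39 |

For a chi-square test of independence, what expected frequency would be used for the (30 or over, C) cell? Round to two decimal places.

Row total (30 or over) = 123; column total (C) = 68; grand total N = 241.
Expected count = (row total × column total) / N = 123 × 68 / 241 = 34.71.

34.71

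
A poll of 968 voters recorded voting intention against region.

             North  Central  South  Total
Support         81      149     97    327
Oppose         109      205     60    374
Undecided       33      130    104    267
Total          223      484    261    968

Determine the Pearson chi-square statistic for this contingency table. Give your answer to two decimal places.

Grand total N = 968.
Expected counts (row total × column total / N):
  Support, North: 327×223/968 = 75.332
  Support, Central: 327×484/968 = 163.500
  Support, South: 327×261/968 = 88.168
  Oppose, North: 374×223/968 = 86.159
  Oppose, Central: 374×484/968 = 187.000
  Oppose, South: 374×261/968 = 100.841
  Undecided, North: 267×223/968 = 61.509
  Undecided, Central: 267×484/968 = 133.500
  Undecided, South: 267×261/968 = 71.991
Contributions (O − E)²/E:
  (81 − 75.332)²/75.332 = 0.4265
  (149 − 163.500)²/163.500 = 1.2859
  (97 − 88.168)²/88.168 = 0.8847
  (109 − 86.159)²/86.159 = 6.0552
  (205 − 187.000)²/187.000 = 1.7326
  (60 − 100.841)²/100.841 = 16.5408
  (33 − 61.509)²/61.509 = 13.2137
  (130 − 133.500)²/133.500 = 0.0918
  (104 − 71.991)²/71.991 = 14.2320
χ² = 0.4265 + 1.2859 + 0.8847 + 6.0552 + 1.7326 + 16.5408 + 13.2137 + 0.0918 + 14.2320 = 54.46

54.46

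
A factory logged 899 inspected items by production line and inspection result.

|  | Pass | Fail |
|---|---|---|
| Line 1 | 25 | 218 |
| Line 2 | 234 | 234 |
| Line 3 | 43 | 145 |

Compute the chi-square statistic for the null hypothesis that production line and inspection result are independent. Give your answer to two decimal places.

125.32

Row totals: 243, 468, 188. Column totals: 302, 597. Grand total N = 899.
Expected counts (row total × column total / N):
  Line 1, Pass: 243×302/899 = 81.631
  Line 1, Fail: 243×597/899 = 161.369
  Line 2, Pass: 468×302/899 = 157.215
  Line 2, Fail: 468×597/899 = 310.785
  Line 3, Pass: 188×302/899 = 63.155
  Line 3, Fail: 188×597/899 = 124.845
Contributions (O − E)²/E:
  (25 − 81.631)²/81.631 = 39.2874
  (218 − 161.369)²/161.369 = 19.8741
  (234 − 157.215)²/157.215 = 37.5024
  (234 − 310.785)²/310.785 = 18.9711
  (43 − 63.155)²/63.155 = 6.4322
  (145 − 124.845)²/124.845 = 3.2538
χ² = 39.2874 + 19.8741 + 37.5024 + 18.9711 + 6.4322 + 3.2538 = 125.32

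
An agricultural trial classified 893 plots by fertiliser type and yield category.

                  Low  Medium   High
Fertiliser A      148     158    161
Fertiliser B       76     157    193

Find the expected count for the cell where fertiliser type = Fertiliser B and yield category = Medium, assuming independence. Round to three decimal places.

Row total (Fertiliser B) = 426; column total (Medium) = 315; grand total N = 893.
Expected count = (row total × column total) / N = 426 × 315 / 893 = 150.269.

150.269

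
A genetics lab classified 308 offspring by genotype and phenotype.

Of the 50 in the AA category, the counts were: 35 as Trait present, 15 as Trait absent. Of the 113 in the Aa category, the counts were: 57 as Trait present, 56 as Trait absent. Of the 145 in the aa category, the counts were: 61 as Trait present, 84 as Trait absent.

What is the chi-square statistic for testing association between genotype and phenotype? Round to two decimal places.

Row totals: 50, 113, 145. Column totals: 153, 155. Grand total N = 308.
Expected counts (row total × column total / N):
  AA, Trait present: 50×153/308 = 24.838
  AA, Trait absent: 50×155/308 = 25.162
  Aa, Trait present: 113×153/308 = 56.133
  Aa, Trait absent: 113×155/308 = 56.867
  aa, Trait present: 145×153/308 = 72.029
  aa, Trait absent: 145×155/308 = 72.971
Contributions (O − E)²/E:
  (35 − 24.838)²/24.838 = 4.1576
  (15 − 25.162)²/25.162 = 4.1041
  (57 − 56.133)²/56.133 = 0.0134
  (56 − 56.867)²/56.867 = 0.0132
  (61 − 72.029)²/72.029 = 1.6887
  (84 − 72.971)²/72.971 = 1.6669
χ² = 4.1576 + 4.1041 + 0.0134 + 0.0132 + 1.6887 + 1.6669 = 11.64

11.64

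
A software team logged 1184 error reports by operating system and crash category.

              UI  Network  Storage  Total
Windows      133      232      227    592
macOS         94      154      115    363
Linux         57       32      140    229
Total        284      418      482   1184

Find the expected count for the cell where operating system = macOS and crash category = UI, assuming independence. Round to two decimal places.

87.07

Row total (macOS) = 363; column total (UI) = 284; grand total N = 1184.
Expected count = (row total × column total) / N = 363 × 284 / 1184 = 87.07.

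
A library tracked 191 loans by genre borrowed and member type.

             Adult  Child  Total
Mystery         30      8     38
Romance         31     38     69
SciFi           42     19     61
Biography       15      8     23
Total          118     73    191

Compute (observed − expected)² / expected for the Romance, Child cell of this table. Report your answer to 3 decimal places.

Row total (Romance) = 69; column total (Child) = 73; N = 191.
Expected count E = 69 × 73 / 191 = 26.3717.
Contribution = (O − E)²/E = (38 − 26.3717)² / 26.3717 = 5.127.

5.127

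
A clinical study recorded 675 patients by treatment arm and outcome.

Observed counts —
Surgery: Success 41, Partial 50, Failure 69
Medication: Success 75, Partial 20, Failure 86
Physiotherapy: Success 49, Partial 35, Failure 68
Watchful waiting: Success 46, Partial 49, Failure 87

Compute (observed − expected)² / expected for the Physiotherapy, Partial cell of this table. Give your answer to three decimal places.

0.003

Row total (Physiotherapy) = 152; column total (Partial) = 154; N = 675.
Expected count E = 152 × 154 / 675 = 34.6785.
Contribution = (O − E)²/E = (35 − 34.6785)² / 34.6785 = 0.003.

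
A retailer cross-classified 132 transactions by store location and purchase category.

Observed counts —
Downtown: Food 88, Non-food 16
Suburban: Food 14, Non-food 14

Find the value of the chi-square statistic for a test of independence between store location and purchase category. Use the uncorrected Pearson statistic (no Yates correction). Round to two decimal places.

Row totals: 104, 28. Column totals: 102, 30. Grand total N = 132.
Expected counts (row total × column total / N):
  Downtown, Food: 104×102/132 = 80.3636
  Downtown, Non-food: 104×30/132 = 23.6364
  Suburban, Food: 28×102/132 = 21.6364
  Suburban, Non-food: 28×30/132 = 6.3636
Contributions (O − E)²/E:
  (88 − 80.3636)²/80.3636 = 0.7256
  (16 − 23.6364)²/23.6364 = 2.4672
  (14 − 21.6364)²/21.6364 = 2.6952
  (14 − 6.3636)²/6.3636 = 9.1638
χ² = 0.7256 + 2.4672 + 2.6952 + 9.1638 = 15.05

15.05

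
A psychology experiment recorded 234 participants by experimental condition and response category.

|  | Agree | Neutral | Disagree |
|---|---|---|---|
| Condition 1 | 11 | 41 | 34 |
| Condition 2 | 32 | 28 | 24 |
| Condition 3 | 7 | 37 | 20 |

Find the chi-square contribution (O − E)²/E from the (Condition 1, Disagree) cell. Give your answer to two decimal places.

Row total (Condition 1) = 86; column total (Disagree) = 78; N = 234.
Expected count E = 86 × 78 / 234 = 28.6667.
Contribution = (O − E)²/E = (34 − 28.6667)² / 28.6667 = 0.99.

0.99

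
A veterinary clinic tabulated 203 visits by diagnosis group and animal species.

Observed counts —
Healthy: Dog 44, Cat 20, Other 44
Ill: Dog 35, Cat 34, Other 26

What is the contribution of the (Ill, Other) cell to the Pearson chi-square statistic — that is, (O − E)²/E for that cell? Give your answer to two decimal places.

Row total (Ill) = 95; column total (Other) = 70; N = 203.
Expected count E = 95 × 70 / 203 = 32.7586.
Contribution = (O − E)²/E = (26 − 32.7586)² / 32.7586 = 1.39.

1.39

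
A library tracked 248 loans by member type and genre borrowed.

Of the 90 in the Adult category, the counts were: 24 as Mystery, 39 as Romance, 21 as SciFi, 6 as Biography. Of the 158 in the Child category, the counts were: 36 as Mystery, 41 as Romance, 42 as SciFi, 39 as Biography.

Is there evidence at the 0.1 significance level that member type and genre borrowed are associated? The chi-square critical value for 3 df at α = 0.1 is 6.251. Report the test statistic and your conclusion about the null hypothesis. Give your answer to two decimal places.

16.22; reject H₀

Row totals: 90, 158. Column totals: 60, 80, 63, 45. Grand total N = 248.
Expected counts (row total × column total / N):
  Adult, Mystery: 90×60/248 = 21.7742
  Adult, Romance: 90×80/248 = 29.0323
  Adult, SciFi: 90×63/248 = 22.8629
  Adult, Biography: 90×45/248 = 16.3306
  Child, Mystery: 158×60/248 = 38.2258
  Child, Romance: 158×80/248 = 50.9677
  Child, SciFi: 158×63/248 = 40.1371
  Child, Biography: 158×45/248 = 28.6694
Contributions (O − E)²/E:
  (24 − 21.7742)²/21.7742 = 0.2275
  (39 − 29.0323)²/29.0323 = 3.4222
  (21 − 22.8629)²/22.8629 = 0.1518
  (6 − 16.3306)²/16.3306 = 6.5351
  (36 − 38.2258)²/38.2258 = 0.1296
  (41 − 50.9677)²/50.9677 = 1.9494
  (42 − 40.1371)²/40.1371 = 0.0865
  (39 − 28.6694)²/28.6694 = 3.7225
χ² = 0.2275 + 3.4222 + 0.1518 + 6.5351 + 0.1296 + 1.9494 + 0.0865 + 3.7225 = 16.22
df = (2−1)(4−1) = 3. Since 16.22 > 6.251, reject the null hypothesis of independence at α = 0.1.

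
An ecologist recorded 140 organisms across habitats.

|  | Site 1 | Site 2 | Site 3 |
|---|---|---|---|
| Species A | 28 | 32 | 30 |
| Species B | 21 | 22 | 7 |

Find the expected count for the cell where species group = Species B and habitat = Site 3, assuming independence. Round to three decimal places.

13.214

Row total (Species B) = 50; column total (Site 3) = 37; grand total N = 140.
Expected count = (row total × column total) / N = 50 × 37 / 140 = 13.214.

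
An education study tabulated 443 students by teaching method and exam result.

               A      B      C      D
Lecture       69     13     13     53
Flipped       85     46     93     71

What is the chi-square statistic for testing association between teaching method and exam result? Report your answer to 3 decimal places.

38.579

Row totals: 148, 295. Column totals: 154, 59, 106, 124. Grand total N = 443.
Expected counts (row total × column total / N):
  Lecture, A: 148×154/443 = 51.4492
  Lecture, B: 148×59/443 = 19.7111
  Lecture, C: 148×106/443 = 35.4131
  Lecture, D: 148×124/443 = 41.4266
  Flipped, A: 295×154/443 = 102.5508
  Flipped, B: 295×59/443 = 39.2889
  Flipped, C: 295×106/443 = 70.5869
  Flipped, D: 295×124/443 = 82.5734
Contributions (O − E)²/E:
  (69 − 51.4492)²/51.4492 = 5.9871
  (13 − 19.7111)²/19.7111 = 2.2849
  (13 − 35.4131)²/35.4131 = 14.1853
  (53 − 41.4266)²/41.4266 = 3.2333
  (85 − 102.5508)²/102.5508 = 3.0037
  (46 − 39.2889)²/39.2889 = 1.1464
  (93 − 70.5869)²/70.5869 = 7.1167
  (71 − 82.5734)²/82.5734 = 1.6221
χ² = 5.9871 + 2.2849 + 14.1853 + 3.2333 + 3.0037 + 1.1464 + 7.1167 + 1.6221 = 38.579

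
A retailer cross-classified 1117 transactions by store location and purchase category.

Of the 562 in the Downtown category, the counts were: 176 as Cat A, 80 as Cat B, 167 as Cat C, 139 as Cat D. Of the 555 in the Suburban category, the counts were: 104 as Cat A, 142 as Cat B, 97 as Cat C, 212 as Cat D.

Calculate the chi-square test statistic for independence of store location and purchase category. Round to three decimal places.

Row totals: 562, 555. Column totals: 280, 222, 264, 351. Grand total N = 1117.
Expected counts (row total × column total / N):
  Downtown, Cat A: 562×280/1117 = 140.8774
  Downtown, Cat B: 562×222/1117 = 111.6956
  Downtown, Cat C: 562×264/1117 = 132.8272
  Downtown, Cat D: 562×351/1117 = 176.5998
  Suburban, Cat A: 555×280/1117 = 139.1226
  Suburban, Cat B: 555×222/1117 = 110.3044
  Suburban, Cat C: 555×264/1117 = 131.1728
  Suburban, Cat D: 555×351/1117 = 174.4002
Contributions (O − E)²/E:
  (176 − 140.8774)²/140.8774 = 8.7565
  (80 − 111.6956)²/111.6956 = 8.9942
  (167 − 132.8272)²/132.8272 = 8.7917
  (139 − 176.5998)²/176.5998 = 8.0054
  (104 − 139.1226)²/139.1226 = 8.8670
  (142 − 110.3044)²/110.3044 = 9.1076
  (97 − 131.1728)²/131.1728 = 8.9026
  (212 − 174.4002)²/174.4002 = 8.1063
χ² = 8.7565 + 8.9942 + 8.7917 + 8.0054 + 8.8670 + 9.1076 + 8.9026 + 8.1063 = 69.531

69.531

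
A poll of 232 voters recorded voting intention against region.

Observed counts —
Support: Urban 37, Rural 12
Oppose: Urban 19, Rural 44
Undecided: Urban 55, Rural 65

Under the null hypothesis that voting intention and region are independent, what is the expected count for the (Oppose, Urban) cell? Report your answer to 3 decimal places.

30.142

Row total (Oppose) = 63; column total (Urban) = 111; grand total N = 232.
Expected count = (row total × column total) / N = 63 × 111 / 232 = 30.142.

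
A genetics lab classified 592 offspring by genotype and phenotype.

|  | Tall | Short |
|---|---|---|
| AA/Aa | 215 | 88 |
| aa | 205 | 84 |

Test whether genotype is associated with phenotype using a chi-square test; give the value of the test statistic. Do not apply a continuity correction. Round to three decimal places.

0.000

Row totals: 303, 289. Column totals: 420, 172. Grand total N = 592.
Expected counts (row total × column total / N):
  AA/Aa, Tall: 303×420/592 = 214.9662
  AA/Aa, Short: 303×172/592 = 88.0338
  aa, Tall: 289×420/592 = 205.0338
  aa, Short: 289×172/592 = 83.9662
Contributions (O − E)²/E:
  (215 − 214.9662)²/214.9662 = 0.0000
  (88 − 88.0338)²/88.0338 = 0.0000
  (205 − 205.0338)²/205.0338 = 0.0000
  (84 − 83.9662)²/83.9662 = 0.0000
χ² = 0.0000 + 0.0000 + 0.0000 + 0.0000 = 0.000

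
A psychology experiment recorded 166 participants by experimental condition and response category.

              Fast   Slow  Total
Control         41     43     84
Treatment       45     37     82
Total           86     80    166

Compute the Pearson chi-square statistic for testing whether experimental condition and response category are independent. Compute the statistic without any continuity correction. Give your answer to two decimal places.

Grand total N = 166.
Expected counts (row total × column total / N):
  Control, Fast: 84×86/166 = 43.518
  Control, Slow: 84×80/166 = 40.482
  Treatment, Fast: 82×86/166 = 42.482
  Treatment, Slow: 82×80/166 = 39.518
Contributions (O − E)²/E:
  (41 − 43.518)²/43.518 = 0.1457
  (43 − 40.482)²/40.482 = 0.1566
  (45 − 42.482)²/42.482 = 0.1492
  (37 − 39.518)²/39.518 = 0.1604
χ² = 0.1457 + 0.1566 + 0.1492 + 0.1604 = 0.61

0.61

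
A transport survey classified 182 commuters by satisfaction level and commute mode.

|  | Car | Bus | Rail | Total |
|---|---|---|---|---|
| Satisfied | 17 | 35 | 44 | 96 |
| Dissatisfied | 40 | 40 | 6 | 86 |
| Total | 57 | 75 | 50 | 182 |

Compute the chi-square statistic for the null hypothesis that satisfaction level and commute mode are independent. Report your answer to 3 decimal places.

Grand total N = 182.
Expected counts (row total × column total / N):
  Satisfied, Car: 96×57/182 = 30.0659
  Satisfied, Bus: 96×75/182 = 39.5604
  Satisfied, Rail: 96×50/182 = 26.3736
  Dissatisfied, Car: 86×57/182 = 26.9341
  Dissatisfied, Bus: 86×75/182 = 35.4396
  Dissatisfied, Rail: 86×50/182 = 23.6264
Contributions (O − E)²/E:
  (17 − 30.0659)²/30.0659 = 5.6781
  (35 − 39.5604)²/39.5604 = 0.5257
  (44 − 26.3736)²/26.3736 = 11.7803
  (40 − 26.9341)²/26.9341 = 6.3383
  (40 − 35.4396)²/35.4396 = 0.5868
  (6 − 23.6264)²/23.6264 = 13.1501
χ² = 5.6781 + 0.5257 + 11.7803 + 6.3383 + 0.5868 + 13.1501 = 38.059

38.059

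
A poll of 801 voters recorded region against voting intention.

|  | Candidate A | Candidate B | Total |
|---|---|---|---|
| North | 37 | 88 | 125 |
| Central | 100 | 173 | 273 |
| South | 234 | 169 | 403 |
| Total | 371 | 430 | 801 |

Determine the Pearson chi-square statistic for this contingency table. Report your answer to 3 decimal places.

46.720

Grand total N = 801.
Expected counts (row total × column total / N):
  North, Candidate A: 125×371/801 = 57.8964
  North, Candidate B: 125×430/801 = 67.1036
  Central, Candidate A: 273×371/801 = 126.4457
  Central, Candidate B: 273×430/801 = 146.5543
  South, Candidate A: 403×371/801 = 186.6579
  South, Candidate B: 403×430/801 = 216.3421
Contributions (O − E)²/E:
  (37 − 57.8964)²/57.8964 = 7.5421
  (88 − 67.1036)²/67.1036 = 6.5072
  (100 − 126.4457)²/126.4457 = 5.5310
  (173 − 146.5543)²/146.5543 = 4.7721
  (234 − 186.6579)²/186.6579 = 12.0074
  (169 − 216.3421)²/216.3421 = 10.3599
χ² = 7.5421 + 6.5072 + 5.5310 + 4.7721 + 12.0074 + 10.3599 = 46.720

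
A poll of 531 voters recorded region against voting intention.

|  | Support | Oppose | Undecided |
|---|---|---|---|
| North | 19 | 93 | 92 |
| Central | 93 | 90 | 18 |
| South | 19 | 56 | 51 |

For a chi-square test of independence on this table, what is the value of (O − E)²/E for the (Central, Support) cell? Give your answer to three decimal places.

38.006

Row total (Central) = 201; column total (Support) = 131; N = 531.
Expected count E = 201 × 131 / 531 = 49.5876.
Contribution = (O − E)²/E = (93 − 49.5876)² / 49.5876 = 38.006.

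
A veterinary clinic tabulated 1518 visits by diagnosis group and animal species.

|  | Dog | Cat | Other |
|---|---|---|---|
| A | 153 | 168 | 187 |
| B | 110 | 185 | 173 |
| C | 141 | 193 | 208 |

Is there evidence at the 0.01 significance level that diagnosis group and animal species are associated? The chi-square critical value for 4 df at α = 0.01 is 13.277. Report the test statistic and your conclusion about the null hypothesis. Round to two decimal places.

Row totals: 508, 468, 542. Column totals: 404, 546, 568. Grand total N = 1518.
Expected counts (row total × column total / N):
  A, Dog: 508×404/1518 = 135.199
  A, Cat: 508×546/1518 = 182.719
  A, Other: 508×568/1518 = 190.082
  B, Dog: 468×404/1518 = 124.553
  B, Cat: 468×546/1518 = 168.332
  B, Other: 468×568/1518 = 175.115
  C, Dog: 542×404/1518 = 144.248
  C, Cat: 542×546/1518 = 194.949
  C, Other: 542×568/1518 = 202.804
Contributions (O − E)²/E:
  (153 − 135.199)²/135.199 = 2.3438
  (168 − 182.719)²/182.719 = 1.1857
  (187 − 190.082)²/190.082 = 0.0500
  (110 − 124.553)²/124.553 = 1.7004
  (185 − 168.332)²/168.332 = 1.6504
  (173 − 175.115)²/175.115 = 0.0255
  (141 − 144.248)²/144.248 = 0.0731
  (193 − 194.949)²/194.949 = 0.0195
  (208 − 202.804)²/202.804 = 0.1331
χ² = 2.3438 + 1.1857 + 0.0500 + 1.7004 + 1.6504 + 0.0255 + 0.0731 + 0.0195 + 0.1331 = 7.18
df = (3−1)(3−1) = 4. Since 7.18 < 13.277, fail to reject the null hypothesis of independence at α = 0.01.

7.18; fail to reject H₀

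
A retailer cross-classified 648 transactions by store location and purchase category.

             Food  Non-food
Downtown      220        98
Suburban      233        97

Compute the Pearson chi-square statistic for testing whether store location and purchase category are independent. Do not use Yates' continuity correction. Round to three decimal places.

Row totals: 318, 330. Column totals: 453, 195. Grand total N = 648.
Expected counts (row total × column total / N):
  Downtown, Food: 318×453/648 = 222.3056
  Downtown, Non-food: 318×195/648 = 95.6944
  Suburban, Food: 330×453/648 = 230.6944
  Suburban, Non-food: 330×195/648 = 99.3056
Contributions (O − E)²/E:
  (220 − 222.3056)²/222.3056 = 0.0239
  (98 − 95.6944)²/95.6944 = 0.0555
  (233 − 230.6944)²/230.6944 = 0.0230
  (97 − 99.3056)²/99.3056 = 0.0535
χ² = 0.0239 + 0.0555 + 0.0230 + 0.0535 = 0.156

0.156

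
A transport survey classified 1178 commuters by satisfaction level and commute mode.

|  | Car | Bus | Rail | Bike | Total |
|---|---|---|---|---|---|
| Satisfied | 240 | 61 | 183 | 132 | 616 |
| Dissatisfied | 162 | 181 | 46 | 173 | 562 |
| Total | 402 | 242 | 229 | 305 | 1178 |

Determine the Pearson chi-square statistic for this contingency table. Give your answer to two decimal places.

Grand total N = 1178.
Expected counts (row total × column total / N):
  Satisfied, Car: 616×402/1178 = 210.214
  Satisfied, Bus: 616×242/1178 = 126.547
  Satisfied, Rail: 616×229/1178 = 119.749
  Satisfied, Bike: 616×305/1178 = 159.491
  Dissatisfied, Car: 562×402/1178 = 191.786
  Dissatisfied, Bus: 562×242/1178 = 115.453
  Dissatisfied, Rail: 562×229/1178 = 109.251
  Dissatisfied, Bike: 562×305/1178 = 145.509
Contributions (O − E)²/E:
  (240 − 210.214)²/210.214 = 4.2205
  (61 − 126.547)²/126.547 = 33.9511
  (183 − 119.749)²/119.749 = 33.4090
  (132 − 159.491)²/159.491 = 4.7385
  (162 − 191.786)²/191.786 = 4.6260
  (181 − 115.453)²/115.453 = 37.2135
  (46 − 109.251)²/109.251 = 36.6192
  (173 − 145.509)²/145.509 = 5.1939
χ² = 4.2205 + 33.9511 + 33.4090 + 4.7385 + 4.6260 + 37.2135 + 36.6192 + 5.1939 = 159.97

159.97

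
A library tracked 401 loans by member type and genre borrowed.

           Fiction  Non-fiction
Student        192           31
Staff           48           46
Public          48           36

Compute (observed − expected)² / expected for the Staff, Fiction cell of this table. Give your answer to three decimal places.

Row total (Staff) = 94; column total (Fiction) = 288; N = 401.
Expected count E = 94 × 288 / 401 = 67.5112.
Contribution = (O − E)²/E = (48 − 67.5112)² / 67.5112 = 5.639.

5.639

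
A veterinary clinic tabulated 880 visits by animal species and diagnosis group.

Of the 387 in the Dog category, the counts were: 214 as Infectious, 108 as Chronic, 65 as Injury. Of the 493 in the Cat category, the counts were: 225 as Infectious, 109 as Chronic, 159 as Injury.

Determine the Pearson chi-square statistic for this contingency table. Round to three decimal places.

Row totals: 387, 493. Column totals: 439, 217, 224. Grand total N = 880.
Expected counts (row total × column total / N):
  Dog, Infectious: 387×439/880 = 193.0602
  Dog, Chronic: 387×217/880 = 95.4307
  Dog, Injury: 387×224/880 = 98.5091
  Cat, Infectious: 493×439/880 = 245.9398
  Cat, Chronic: 493×217/880 = 121.5693
  Cat, Injury: 493×224/880 = 125.4909
Contributions (O − E)²/E:
  (214 − 193.0602)²/193.0602 = 2.2712
  (108 − 95.4307)²/95.4307 = 1.6555
  (65 − 98.5091)²/98.5091 = 11.3985
  (225 − 245.9398)²/245.9398 = 1.7829
  (109 − 121.5693)²/121.5693 = 1.2996
  (159 − 125.4909)²/125.4909 = 8.9477
χ² = 2.2712 + 1.6555 + 11.3985 + 1.7829 + 1.2996 + 8.9477 = 27.355

27.355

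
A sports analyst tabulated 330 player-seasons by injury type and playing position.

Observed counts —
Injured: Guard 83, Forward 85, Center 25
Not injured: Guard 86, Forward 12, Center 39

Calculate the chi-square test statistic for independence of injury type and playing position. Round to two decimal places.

49.99

Row totals: 193, 137. Column totals: 169, 97, 64. Grand total N = 330.
Expected counts (row total × column total / N):
  Injured, Guard: 193×169/330 = 98.839
  Injured, Forward: 193×97/330 = 56.730
  Injured, Center: 193×64/330 = 37.430
  Not injured, Guard: 137×169/330 = 70.161
  Not injured, Forward: 137×97/330 = 40.270
  Not injured, Center: 137×64/330 = 26.570
Contributions (O − E)²/E:
  (83 − 98.839)²/98.839 = 2.5382
  (85 − 56.730)²/56.730 = 14.0877
  (25 − 37.430)²/37.430 = 4.1278
  (86 − 70.161)²/70.161 = 3.5757
  (12 − 40.270)²/40.270 = 19.8459
  (39 − 26.570)²/26.570 = 5.8150
χ² = 2.5382 + 14.0877 + 4.1278 + 3.5757 + 19.8459 + 5.8150 = 49.99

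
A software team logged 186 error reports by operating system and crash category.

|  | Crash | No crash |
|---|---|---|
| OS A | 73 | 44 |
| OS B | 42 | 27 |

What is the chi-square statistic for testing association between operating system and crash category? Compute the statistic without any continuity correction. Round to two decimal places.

Row totals: 117, 69. Column totals: 115, 71. Grand total N = 186.
Expected counts (row total × column total / N):
  OS A, Crash: 117×115/186 = 72.339
  OS A, No crash: 117×71/186 = 44.661
  OS B, Crash: 69×115/186 = 42.661
  OS B, No crash: 69×71/186 = 26.339
Contributions (O − E)²/E:
  (73 − 72.339)²/72.339 = 0.0060
  (44 − 44.661)²/44.661 = 0.0098
  (42 − 42.661)²/42.661 = 0.0102
  (27 − 26.339)²/26.339 = 0.0166
χ² = 0.0060 + 0.0098 + 0.0102 + 0.0166 = 0.04

0.04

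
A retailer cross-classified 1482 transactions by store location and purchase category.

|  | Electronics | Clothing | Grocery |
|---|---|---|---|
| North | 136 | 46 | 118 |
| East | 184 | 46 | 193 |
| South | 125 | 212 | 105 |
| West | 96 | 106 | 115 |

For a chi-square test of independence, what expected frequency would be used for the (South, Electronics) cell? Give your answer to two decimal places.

Row total (South) = 442; column total (Electronics) = 541; grand total N = 1482.
Expected count = (row total × column total) / N = 442 × 541 / 1482 = 161.35.

161.35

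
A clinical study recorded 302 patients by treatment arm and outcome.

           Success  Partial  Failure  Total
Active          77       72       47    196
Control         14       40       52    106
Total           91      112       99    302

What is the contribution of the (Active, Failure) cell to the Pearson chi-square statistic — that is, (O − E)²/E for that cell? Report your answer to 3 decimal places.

Row total (Active) = 196; column total (Failure) = 99; N = 302.
Expected count E = 196 × 99 / 302 = 64.2517.
Contribution = (O − E)²/E = (47 − 64.2517)² / 64.2517 = 4.632.

4.632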